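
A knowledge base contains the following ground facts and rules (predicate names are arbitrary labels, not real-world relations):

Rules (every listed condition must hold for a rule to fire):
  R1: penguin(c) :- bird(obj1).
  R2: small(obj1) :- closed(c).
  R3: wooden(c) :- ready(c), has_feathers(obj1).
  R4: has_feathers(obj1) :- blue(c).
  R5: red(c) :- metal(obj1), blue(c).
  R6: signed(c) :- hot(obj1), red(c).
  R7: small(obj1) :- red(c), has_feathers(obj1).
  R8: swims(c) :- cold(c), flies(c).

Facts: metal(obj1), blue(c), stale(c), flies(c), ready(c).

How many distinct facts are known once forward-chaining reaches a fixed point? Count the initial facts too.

9

Round 1: R4 [has_feathers(obj1) :- blue(c).]; R5 [red(c) :- metal(obj1), blue(c).]. New: has_feathers(obj1), red(c).
Round 2: R3 [wooden(c) :- ready(c), has_feathers(obj1).]; R7 [small(obj1) :- red(c), has_feathers(obj1).]. New: wooden(c), small(obj1).
Closure: {blue(c), flies(c), has_feathers(obj1), metal(obj1), ready(c), red(c), small(obj1), stale(c), wooden(c)} — 9 facts.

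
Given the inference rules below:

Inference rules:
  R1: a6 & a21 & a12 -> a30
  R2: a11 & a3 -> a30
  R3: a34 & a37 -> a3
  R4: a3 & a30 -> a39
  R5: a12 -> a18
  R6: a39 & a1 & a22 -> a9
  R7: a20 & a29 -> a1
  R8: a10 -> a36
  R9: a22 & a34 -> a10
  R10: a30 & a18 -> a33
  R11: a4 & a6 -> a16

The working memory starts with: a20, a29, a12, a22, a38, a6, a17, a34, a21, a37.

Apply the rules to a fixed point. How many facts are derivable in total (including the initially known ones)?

19

[1] R1 [a6 & a21 & a12 -> a30]; R3 [a34 & a37 -> a3]; R5 [a12 -> a18]; R7 [a20 & a29 -> a1]; R9 [a22 & a34 -> a10]. ⇒ new: a30, a3, a18, a1, a10.
[2] R4 [a3 & a30 -> a39]; R8 [a10 -> a36]; R10 [a30 & a18 -> a33]. ⇒ new: a39, a36, a33.
[3] R6 [a39 & a1 & a22 -> a9]. ⇒ new: a9.
Closure: {a1, a10, a12, a17, a18, a20, a21, a22, a29, a3, a30, a33, a34, a36, a37, a38, a39, a6, a9} — 19 facts.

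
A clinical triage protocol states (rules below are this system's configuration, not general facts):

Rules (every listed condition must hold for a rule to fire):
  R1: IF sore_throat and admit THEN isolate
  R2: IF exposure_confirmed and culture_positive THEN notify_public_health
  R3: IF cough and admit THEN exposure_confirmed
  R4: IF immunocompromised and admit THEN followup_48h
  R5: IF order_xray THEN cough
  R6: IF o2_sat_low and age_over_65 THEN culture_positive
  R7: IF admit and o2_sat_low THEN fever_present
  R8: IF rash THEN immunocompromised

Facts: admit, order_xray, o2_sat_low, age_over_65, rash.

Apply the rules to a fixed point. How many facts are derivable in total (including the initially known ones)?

12

Round 1: R5 [IF order_xray THEN cough]; R6 [IF o2_sat_low and age_over_65 THEN culture_positive]; R7 [IF admit and o2_sat_low THEN fever_present]; R8 [IF rash THEN immunocompromised]. New: cough, culture_positive, fever_present, immunocompromised.
Round 2: R3 [IF cough and admit THEN exposure_confirmed]; R4 [IF immunocompromised and admit THEN followup_48h]. New: exposure_confirmed, followup_48h.
Round 3: R2 [IF exposure_confirmed and culture_positive THEN notify_public_health]. New: notify_public_health.
Closure: {admit, age_over_65, cough, culture_positive, exposure_confirmed, fever_present, followup_48h, immunocompromised, notify_public_health, o2_sat_low, order_xray, rash} — 12 facts.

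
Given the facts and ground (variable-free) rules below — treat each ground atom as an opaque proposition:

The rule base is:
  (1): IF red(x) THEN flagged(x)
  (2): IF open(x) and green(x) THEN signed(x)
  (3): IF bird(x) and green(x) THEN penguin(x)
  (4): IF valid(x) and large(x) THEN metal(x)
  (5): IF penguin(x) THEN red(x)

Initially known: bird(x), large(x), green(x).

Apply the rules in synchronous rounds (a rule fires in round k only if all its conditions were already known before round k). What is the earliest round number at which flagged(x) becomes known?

3

Round 1 — (3), derive penguin(x).
Round 2 — (5), derive red(x).
Round 3 — (1), derive flagged(x).
flagged(x) first appears in round 3.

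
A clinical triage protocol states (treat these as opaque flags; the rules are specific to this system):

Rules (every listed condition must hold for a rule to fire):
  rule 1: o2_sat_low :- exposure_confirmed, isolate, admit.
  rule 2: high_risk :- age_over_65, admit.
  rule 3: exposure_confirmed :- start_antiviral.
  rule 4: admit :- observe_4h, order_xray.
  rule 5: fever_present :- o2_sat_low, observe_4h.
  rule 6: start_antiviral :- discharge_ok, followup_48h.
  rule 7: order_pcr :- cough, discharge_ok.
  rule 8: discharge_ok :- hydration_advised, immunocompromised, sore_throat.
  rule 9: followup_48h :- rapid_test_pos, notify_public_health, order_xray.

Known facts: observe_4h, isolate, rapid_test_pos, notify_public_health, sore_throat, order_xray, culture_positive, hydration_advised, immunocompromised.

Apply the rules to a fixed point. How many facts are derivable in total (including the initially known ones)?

16

Round 1 — rule 4, rule 8, rule 9, derive admit, discharge_ok, followup_48h.
Round 2 — rule 6, derive start_antiviral.
Round 3 — rule 3, derive exposure_confirmed.
Round 4 — rule 1, derive o2_sat_low.
Round 5 — rule 5, derive fever_present.
Closure: {admit, culture_positive, discharge_ok, exposure_confirmed, fever_present, followup_48h, hydration_advised, immunocompromised, isolate, notify_public_health, o2_sat_low, observe_4h, order_xray, rapid_test_pos, sore_throat, start_antiviral} — 16 facts.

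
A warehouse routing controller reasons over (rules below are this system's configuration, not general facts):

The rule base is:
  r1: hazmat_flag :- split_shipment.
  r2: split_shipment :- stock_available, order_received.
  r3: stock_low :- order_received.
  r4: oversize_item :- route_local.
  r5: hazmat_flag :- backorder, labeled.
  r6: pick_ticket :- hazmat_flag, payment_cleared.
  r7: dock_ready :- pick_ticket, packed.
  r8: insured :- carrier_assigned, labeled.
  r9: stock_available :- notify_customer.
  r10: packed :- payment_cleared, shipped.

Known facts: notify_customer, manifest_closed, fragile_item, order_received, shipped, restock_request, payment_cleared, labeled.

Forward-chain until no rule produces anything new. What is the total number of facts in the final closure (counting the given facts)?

15

Round 1: r3 [stock_low :- order_received.]; r9 [stock_available :- notify_customer.]; r10 [packed :- payment_cleared, shipped.]. Adds stock_low, stock_available, packed.
Round 2: r2 [split_shipment :- stock_available, order_received.]. Adds split_shipment.
Round 3: r1 [hazmat_flag :- split_shipment.]. Adds hazmat_flag.
Round 4: r6 [pick_ticket :- hazmat_flag, payment_cleared.]. Adds pick_ticket.
Round 5: r7 [dock_ready :- pick_ticket, packed.]. Adds dock_ready.
Closure: {dock_ready, fragile_item, hazmat_flag, labeled, manifest_closed, notify_customer, order_received, packed, payment_cleared, pick_ticket, restock_request, shipped, split_shipment, stock_available, stock_low} — 15 facts.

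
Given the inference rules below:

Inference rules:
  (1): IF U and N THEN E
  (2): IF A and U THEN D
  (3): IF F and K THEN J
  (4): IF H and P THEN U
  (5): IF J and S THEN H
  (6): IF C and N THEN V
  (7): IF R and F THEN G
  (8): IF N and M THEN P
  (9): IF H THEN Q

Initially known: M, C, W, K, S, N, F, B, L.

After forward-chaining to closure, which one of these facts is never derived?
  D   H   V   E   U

Round 1 fires (3), (6), (8), giving J, V, P.
Round 2 fires (5), giving H.
Round 3 fires (4), (9), giving U, Q.
Round 4 fires (1), giving E.
Derived: E (round 4), V (round 1), U (round 3), H (round 2). D never appears in any round.

D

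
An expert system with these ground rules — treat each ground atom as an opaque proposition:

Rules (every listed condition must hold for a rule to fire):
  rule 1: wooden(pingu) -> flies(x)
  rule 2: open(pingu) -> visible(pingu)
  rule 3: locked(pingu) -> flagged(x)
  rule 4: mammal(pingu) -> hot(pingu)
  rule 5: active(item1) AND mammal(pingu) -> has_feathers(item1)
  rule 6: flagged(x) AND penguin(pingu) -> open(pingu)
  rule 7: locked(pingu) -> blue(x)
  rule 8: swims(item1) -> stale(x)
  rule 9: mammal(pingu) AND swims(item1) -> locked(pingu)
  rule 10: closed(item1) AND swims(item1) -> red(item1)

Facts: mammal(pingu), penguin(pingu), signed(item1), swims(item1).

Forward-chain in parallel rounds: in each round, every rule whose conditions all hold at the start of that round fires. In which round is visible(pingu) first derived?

Round 1: rule 4 [mammal(pingu) -> hot(pingu)]; rule 8 [swims(item1) -> stale(x)]; rule 9 [mammal(pingu) AND swims(item1) -> locked(pingu)]. New: hot(pingu), stale(x), locked(pingu).
Round 2: rule 3 [locked(pingu) -> flagged(x)]; rule 7 [locked(pingu) -> blue(x)]. New: flagged(x), blue(x).
Round 3: rule 6 [flagged(x) AND penguin(pingu) -> open(pingu)]. New: open(pingu).
Round 4: rule 2 [open(pingu) -> visible(pingu)]. New: visible(pingu).
visible(pingu) first appears in round 4.

4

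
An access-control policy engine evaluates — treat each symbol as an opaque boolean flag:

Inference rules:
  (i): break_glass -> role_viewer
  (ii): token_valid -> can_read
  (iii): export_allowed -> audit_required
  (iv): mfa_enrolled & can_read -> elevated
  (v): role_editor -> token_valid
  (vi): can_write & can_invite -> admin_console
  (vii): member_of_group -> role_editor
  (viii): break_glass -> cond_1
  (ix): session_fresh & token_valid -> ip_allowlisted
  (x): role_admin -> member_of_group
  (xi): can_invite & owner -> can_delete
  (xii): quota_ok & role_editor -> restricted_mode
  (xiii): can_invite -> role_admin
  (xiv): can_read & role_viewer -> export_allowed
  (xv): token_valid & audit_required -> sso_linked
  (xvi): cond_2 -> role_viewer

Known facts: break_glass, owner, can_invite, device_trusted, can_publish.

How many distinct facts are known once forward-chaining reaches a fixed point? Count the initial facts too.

16

Round 1 — (i), (viii), (xi), (xiii), derive role_viewer, cond_1, can_delete, role_admin.
Round 2 — (x), derive member_of_group.
Round 3 — (vii), derive role_editor.
Round 4 — (v), derive token_valid.
Round 5 — (ii), derive can_read.
Round 6 — (xiv), derive export_allowed.
Round 7 — (iii), derive audit_required.
Round 8 — (xv), derive sso_linked.
Closure: {audit_required, break_glass, can_delete, can_invite, can_publish, can_read, cond_1, device_trusted, export_allowed, member_of_group, owner, role_admin, role_editor, role_viewer, sso_linked, token_valid} — 16 facts.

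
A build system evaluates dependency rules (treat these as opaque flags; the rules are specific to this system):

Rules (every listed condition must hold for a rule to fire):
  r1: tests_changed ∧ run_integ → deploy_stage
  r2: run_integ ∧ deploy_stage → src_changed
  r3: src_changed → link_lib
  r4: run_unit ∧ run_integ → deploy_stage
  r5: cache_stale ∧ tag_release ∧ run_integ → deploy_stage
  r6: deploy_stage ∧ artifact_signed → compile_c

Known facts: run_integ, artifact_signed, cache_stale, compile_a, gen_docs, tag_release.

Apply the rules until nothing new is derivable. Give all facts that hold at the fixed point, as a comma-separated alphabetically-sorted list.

artifact_signed, cache_stale, compile_a, compile_c, deploy_stage, gen_docs, link_lib, run_integ, src_changed, tag_release

Round 1 fires r5, giving deploy_stage.
Round 2 fires r2, r6, giving src_changed, compile_c.
Round 3 fires r3, giving link_lib.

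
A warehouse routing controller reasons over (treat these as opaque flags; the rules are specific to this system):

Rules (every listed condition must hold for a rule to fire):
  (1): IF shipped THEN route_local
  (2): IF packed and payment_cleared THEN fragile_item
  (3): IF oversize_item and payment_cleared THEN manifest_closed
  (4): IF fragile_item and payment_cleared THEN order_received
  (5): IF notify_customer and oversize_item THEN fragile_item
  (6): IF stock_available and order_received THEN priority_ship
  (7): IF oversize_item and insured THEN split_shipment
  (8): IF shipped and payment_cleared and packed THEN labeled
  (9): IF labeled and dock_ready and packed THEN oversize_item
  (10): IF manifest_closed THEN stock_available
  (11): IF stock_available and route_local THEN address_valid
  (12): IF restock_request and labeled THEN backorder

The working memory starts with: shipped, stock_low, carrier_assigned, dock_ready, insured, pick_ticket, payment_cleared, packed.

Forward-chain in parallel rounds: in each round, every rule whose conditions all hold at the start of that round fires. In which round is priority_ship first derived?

5

[1] (1) [IF shipped THEN route_local]; (2) [IF packed and payment_cleared THEN fragile_item]; (8) [IF shipped and payment_cleared and packed THEN labeled]. ⇒ new: route_local, fragile_item, labeled.
[2] (4) [IF fragile_item and payment_cleared THEN order_received]; (9) [IF labeled and dock_ready and packed THEN oversize_item]. ⇒ new: order_received, oversize_item.
[3] (3) [IF oversize_item and payment_cleared THEN manifest_closed]; (7) [IF oversize_item and insured THEN split_shipment]. ⇒ new: manifest_closed, split_shipment.
[4] (10) [IF manifest_closed THEN stock_available]. ⇒ new: stock_available.
[5] (6) [IF stock_available and order_received THEN priority_ship]; (11) [IF stock_available and route_local THEN address_valid]. ⇒ new: priority_ship, address_valid.
priority_ship first appears in round 5.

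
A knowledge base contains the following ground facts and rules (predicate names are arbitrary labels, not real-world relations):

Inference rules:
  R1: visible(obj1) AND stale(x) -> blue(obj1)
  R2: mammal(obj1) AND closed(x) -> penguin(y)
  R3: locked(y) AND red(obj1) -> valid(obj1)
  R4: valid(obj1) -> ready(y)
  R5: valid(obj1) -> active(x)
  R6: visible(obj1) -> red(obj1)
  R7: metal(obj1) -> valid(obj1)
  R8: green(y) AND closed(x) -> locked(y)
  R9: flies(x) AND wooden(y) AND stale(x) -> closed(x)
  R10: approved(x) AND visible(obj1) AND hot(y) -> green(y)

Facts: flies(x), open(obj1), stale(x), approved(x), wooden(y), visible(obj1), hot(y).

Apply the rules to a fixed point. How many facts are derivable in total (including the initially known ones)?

15

Round 1: R1 [visible(obj1) AND stale(x) -> blue(obj1)]; R6 [visible(obj1) -> red(obj1)]; R9 [flies(x) AND wooden(y) AND stale(x) -> closed(x)]; R10 [approved(x) AND visible(obj1) AND hot(y) -> green(y)]. Adds blue(obj1), red(obj1), closed(x), green(y).
Round 2: R8 [green(y) AND closed(x) -> locked(y)]. Adds locked(y).
Round 3: R3 [locked(y) AND red(obj1) -> valid(obj1)]. Adds valid(obj1).
Round 4: R4 [valid(obj1) -> ready(y)]; R5 [valid(obj1) -> active(x)]. Adds ready(y), active(x).
Closure: {active(x), approved(x), blue(obj1), closed(x), flies(x), green(y), hot(y), locked(y), open(obj1), ready(y), red(obj1), stale(x), valid(obj1), visible(obj1), wooden(y)} — 15 facts.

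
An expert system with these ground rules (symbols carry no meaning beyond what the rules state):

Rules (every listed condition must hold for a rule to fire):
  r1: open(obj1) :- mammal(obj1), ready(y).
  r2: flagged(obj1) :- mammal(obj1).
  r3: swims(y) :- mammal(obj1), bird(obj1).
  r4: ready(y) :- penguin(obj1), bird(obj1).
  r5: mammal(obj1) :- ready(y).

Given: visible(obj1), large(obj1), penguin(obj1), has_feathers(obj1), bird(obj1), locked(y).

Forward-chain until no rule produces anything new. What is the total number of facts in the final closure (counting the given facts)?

11

Round 1: r4 [ready(y) :- penguin(obj1), bird(obj1).]. Adds ready(y).
Round 2: r5 [mammal(obj1) :- ready(y).]. Adds mammal(obj1).
Round 3: r1 [open(obj1) :- mammal(obj1), ready(y).]; r2 [flagged(obj1) :- mammal(obj1).]; r3 [swims(y) :- mammal(obj1), bird(obj1).]. Adds open(obj1), flagged(obj1), swims(y).
Closure: {bird(obj1), flagged(obj1), has_feathers(obj1), large(obj1), locked(y), mammal(obj1), open(obj1), penguin(obj1), ready(y), swims(y), visible(obj1)} — 11 facts.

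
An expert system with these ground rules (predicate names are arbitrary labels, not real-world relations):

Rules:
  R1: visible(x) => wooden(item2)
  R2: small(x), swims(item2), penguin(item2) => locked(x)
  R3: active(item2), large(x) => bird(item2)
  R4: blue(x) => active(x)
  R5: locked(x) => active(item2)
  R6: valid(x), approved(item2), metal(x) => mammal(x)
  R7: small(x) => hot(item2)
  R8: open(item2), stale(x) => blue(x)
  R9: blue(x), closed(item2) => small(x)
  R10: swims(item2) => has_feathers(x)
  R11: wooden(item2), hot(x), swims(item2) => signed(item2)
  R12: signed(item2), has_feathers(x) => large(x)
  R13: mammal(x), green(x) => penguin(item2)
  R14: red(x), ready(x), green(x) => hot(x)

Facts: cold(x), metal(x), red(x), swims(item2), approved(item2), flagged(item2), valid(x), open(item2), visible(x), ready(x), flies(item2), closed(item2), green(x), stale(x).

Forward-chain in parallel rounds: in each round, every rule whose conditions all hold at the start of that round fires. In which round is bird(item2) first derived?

Round 1: R1 [visible(x) => wooden(item2)]; R6 [valid(x), approved(item2), metal(x) => mammal(x)]; R8 [open(item2), stale(x) => blue(x)]; R10 [swims(item2) => has_feathers(x)]; R14 [red(x), ready(x), green(x) => hot(x)]. New: wooden(item2), mammal(x), blue(x), has_feathers(x), hot(x).
Round 2: R4 [blue(x) => active(x)]; R9 [blue(x), closed(item2) => small(x)]; R11 [wooden(item2), hot(x), swims(item2) => signed(item2)]; R13 [mammal(x), green(x) => penguin(item2)]. New: active(x), small(x), signed(item2), penguin(item2).
Round 3: R2 [small(x), swims(item2), penguin(item2) => locked(x)]; R7 [small(x) => hot(item2)]; R12 [signed(item2), has_feathers(x) => large(x)]. New: locked(x), hot(item2), large(x).
Round 4: R5 [locked(x) => active(item2)]. New: active(item2).
Round 5: R3 [active(item2), large(x) => bird(item2)]. New: bird(item2).
bird(item2) first appears in round 5.

5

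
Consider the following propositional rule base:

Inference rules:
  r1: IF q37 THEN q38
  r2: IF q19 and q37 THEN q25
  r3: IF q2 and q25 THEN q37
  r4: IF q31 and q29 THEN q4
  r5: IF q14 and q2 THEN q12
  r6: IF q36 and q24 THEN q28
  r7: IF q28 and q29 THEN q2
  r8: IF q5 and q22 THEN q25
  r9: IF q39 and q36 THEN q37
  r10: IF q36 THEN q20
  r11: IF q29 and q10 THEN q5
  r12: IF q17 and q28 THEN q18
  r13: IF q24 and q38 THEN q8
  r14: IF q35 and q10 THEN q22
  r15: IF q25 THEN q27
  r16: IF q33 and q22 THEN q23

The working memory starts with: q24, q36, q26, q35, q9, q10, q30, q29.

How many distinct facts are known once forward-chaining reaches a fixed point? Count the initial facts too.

Round 1: r6 [IF q36 and q24 THEN q28]; r10 [IF q36 THEN q20]; r11 [IF q29 and q10 THEN q5]; r14 [IF q35 and q10 THEN q22]. Adds q28, q20, q5, q22.
Round 2: r7 [IF q28 and q29 THEN q2]; r8 [IF q5 and q22 THEN q25]. Adds q2, q25.
Round 3: r3 [IF q2 and q25 THEN q37]; r15 [IF q25 THEN q27]. Adds q37, q27.
Round 4: r1 [IF q37 THEN q38]. Adds q38.
Round 5: r13 [IF q24 and q38 THEN q8]. Adds q8.
Closure: {q10, q2, q20, q22, q24, q25, q26, q27, q28, q29, q30, q35, q36, q37, q38, q5, q8, q9} — 18 facts.

18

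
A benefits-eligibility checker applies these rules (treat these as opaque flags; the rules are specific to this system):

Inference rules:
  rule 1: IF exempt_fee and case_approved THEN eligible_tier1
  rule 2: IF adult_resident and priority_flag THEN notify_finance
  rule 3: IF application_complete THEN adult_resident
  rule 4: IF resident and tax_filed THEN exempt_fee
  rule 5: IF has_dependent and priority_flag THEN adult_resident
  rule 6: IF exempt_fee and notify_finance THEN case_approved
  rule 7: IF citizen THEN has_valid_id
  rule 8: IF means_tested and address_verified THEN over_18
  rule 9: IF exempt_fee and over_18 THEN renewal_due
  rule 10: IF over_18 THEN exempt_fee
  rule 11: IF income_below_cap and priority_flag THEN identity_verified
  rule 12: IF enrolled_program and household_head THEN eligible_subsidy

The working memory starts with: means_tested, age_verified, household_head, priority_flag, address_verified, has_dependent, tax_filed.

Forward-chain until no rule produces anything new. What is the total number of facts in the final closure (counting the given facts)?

14

[1] rule 5 [IF has_dependent and priority_flag THEN adult_resident]; rule 8 [IF means_tested and address_verified THEN over_18]. ⇒ new: adult_resident, over_18.
[2] rule 2 [IF adult_resident and priority_flag THEN notify_finance]; rule 10 [IF over_18 THEN exempt_fee]. ⇒ new: notify_finance, exempt_fee.
[3] rule 6 [IF exempt_fee and notify_finance THEN case_approved]; rule 9 [IF exempt_fee and over_18 THEN renewal_due]. ⇒ new: case_approved, renewal_due.
[4] rule 1 [IF exempt_fee and case_approved THEN eligible_tier1]. ⇒ new: eligible_tier1.
Closure: {address_verified, adult_resident, age_verified, case_approved, eligible_tier1, exempt_fee, has_dependent, household_head, means_tested, notify_finance, over_18, priority_flag, renewal_due, tax_filed} — 14 facts.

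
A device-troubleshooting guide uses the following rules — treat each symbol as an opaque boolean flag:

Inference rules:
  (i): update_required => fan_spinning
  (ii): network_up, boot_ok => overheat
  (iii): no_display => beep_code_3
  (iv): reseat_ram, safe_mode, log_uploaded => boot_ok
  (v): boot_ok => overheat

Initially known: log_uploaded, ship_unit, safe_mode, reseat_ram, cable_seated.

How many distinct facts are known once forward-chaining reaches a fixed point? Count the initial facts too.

7

Round 1 — (iv), derive boot_ok.
Round 2 — (v), derive overheat.
Closure: {boot_ok, cable_seated, log_uploaded, overheat, reseat_ram, safe_mode, ship_unit} — 7 facts.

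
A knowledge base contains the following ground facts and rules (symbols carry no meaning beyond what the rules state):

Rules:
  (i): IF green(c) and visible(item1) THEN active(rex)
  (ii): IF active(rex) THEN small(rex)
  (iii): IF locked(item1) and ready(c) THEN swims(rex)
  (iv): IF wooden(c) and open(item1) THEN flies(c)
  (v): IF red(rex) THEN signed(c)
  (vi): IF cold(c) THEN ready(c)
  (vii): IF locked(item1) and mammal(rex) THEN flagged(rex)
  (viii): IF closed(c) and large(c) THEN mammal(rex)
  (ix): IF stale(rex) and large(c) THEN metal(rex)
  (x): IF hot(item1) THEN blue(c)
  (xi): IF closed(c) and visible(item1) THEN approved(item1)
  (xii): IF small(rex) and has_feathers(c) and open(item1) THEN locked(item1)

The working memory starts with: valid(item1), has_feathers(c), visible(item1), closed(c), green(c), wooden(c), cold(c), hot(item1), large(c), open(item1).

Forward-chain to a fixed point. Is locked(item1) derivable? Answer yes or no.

Round 1: (i) [IF green(c) and visible(item1) THEN active(rex)]; (iv) [IF wooden(c) and open(item1) THEN flies(c)]; (vi) [IF cold(c) THEN ready(c)]; (viii) [IF closed(c) and large(c) THEN mammal(rex)]; (x) [IF hot(item1) THEN blue(c)]; (xi) [IF closed(c) and visible(item1) THEN approved(item1)]. Adds active(rex), flies(c), ready(c), mammal(rex), blue(c), approved(item1).
Round 2: (ii) [IF active(rex) THEN small(rex)]. Adds small(rex).
Round 3: (xii) [IF small(rex) and has_feathers(c) and open(item1) THEN locked(item1)]. Adds locked(item1).
Round 4: (iii) [IF locked(item1) and ready(c) THEN swims(rex)]; (vii) [IF locked(item1) and mammal(rex) THEN flagged(rex)]. Adds swims(rex), flagged(rex).
locked(item1) appears in round 3, so it is derivable.

yes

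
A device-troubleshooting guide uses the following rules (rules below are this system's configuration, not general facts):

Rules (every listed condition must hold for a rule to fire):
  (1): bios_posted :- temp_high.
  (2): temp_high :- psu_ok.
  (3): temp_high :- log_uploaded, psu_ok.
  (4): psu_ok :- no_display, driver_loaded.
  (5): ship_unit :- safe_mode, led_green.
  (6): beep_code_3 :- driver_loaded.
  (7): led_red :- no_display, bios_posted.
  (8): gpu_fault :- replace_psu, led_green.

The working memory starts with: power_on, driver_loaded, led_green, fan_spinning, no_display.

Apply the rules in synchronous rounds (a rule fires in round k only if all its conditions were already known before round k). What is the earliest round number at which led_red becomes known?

4

Round 1: (4) [psu_ok :- no_display, driver_loaded.]; (6) [beep_code_3 :- driver_loaded.]. New: psu_ok, beep_code_3.
Round 2: (2) [temp_high :- psu_ok.]. New: temp_high.
Round 3: (1) [bios_posted :- temp_high.]. New: bios_posted.
Round 4: (7) [led_red :- no_display, bios_posted.]. New: led_red.
led_red first appears in round 4.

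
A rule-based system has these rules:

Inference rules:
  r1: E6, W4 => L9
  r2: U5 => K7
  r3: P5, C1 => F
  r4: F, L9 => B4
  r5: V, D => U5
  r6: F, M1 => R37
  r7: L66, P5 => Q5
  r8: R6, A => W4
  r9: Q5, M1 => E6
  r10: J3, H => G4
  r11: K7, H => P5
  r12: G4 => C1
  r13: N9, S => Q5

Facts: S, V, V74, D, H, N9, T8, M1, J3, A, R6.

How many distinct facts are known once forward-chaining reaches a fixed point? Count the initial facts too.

23

[1] r5 [V, D => U5]; r8 [R6, A => W4]; r10 [J3, H => G4]; r13 [N9, S => Q5]. ⇒ new: U5, W4, G4, Q5.
[2] r2 [U5 => K7]; r9 [Q5, M1 => E6]; r12 [G4 => C1]. ⇒ new: K7, E6, C1.
[3] r1 [E6, W4 => L9]; r11 [K7, H => P5]. ⇒ new: L9, P5.
[4] r3 [P5, C1 => F]. ⇒ new: F.
[5] r4 [F, L9 => B4]; r6 [F, M1 => R37]. ⇒ new: B4, R37.
Closure: {A, B4, C1, D, E6, F, G4, H, J3, K7, L9, M1, N9, P5, Q5, R37, R6, S, T8, U5, V, V74, W4} — 23 facts.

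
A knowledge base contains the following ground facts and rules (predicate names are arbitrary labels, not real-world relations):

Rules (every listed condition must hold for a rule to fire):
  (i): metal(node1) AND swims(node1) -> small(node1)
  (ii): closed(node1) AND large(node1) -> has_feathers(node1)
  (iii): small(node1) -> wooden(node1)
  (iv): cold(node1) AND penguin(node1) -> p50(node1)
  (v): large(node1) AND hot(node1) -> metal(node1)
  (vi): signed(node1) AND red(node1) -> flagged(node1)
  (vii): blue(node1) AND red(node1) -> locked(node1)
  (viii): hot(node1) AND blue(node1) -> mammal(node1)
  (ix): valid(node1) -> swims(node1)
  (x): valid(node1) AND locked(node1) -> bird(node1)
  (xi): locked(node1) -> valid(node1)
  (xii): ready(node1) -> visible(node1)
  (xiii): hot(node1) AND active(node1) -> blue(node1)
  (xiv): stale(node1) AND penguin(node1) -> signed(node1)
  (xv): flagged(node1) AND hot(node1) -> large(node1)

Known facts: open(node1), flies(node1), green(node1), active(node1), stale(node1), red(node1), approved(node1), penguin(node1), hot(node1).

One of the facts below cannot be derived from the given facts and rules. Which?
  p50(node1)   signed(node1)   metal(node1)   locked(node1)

p50(node1)

[1] (xiii) [hot(node1) AND active(node1) -> blue(node1)]; (xiv) [stale(node1) AND penguin(node1) -> signed(node1)]. ⇒ new: blue(node1), signed(node1).
[2] (vi) [signed(node1) AND red(node1) -> flagged(node1)]; (vii) [blue(node1) AND red(node1) -> locked(node1)]; (viii) [hot(node1) AND blue(node1) -> mammal(node1)]. ⇒ new: flagged(node1), locked(node1), mammal(node1).
[3] (xi) [locked(node1) -> valid(node1)]; (xv) [flagged(node1) AND hot(node1) -> large(node1)]. ⇒ new: valid(node1), large(node1).
[4] (v) [large(node1) AND hot(node1) -> metal(node1)]; (ix) [valid(node1) -> swims(node1)]; (x) [valid(node1) AND locked(node1) -> bird(node1)]. ⇒ new: metal(node1), swims(node1), bird(node1).
[5] (i) [metal(node1) AND swims(node1) -> small(node1)]. ⇒ new: small(node1).
[6] (iii) [small(node1) -> wooden(node1)]. ⇒ new: wooden(node1).
Derived: signed(node1) (round 1), locked(node1) (round 2), metal(node1) (round 4). p50(node1) never appears in any round.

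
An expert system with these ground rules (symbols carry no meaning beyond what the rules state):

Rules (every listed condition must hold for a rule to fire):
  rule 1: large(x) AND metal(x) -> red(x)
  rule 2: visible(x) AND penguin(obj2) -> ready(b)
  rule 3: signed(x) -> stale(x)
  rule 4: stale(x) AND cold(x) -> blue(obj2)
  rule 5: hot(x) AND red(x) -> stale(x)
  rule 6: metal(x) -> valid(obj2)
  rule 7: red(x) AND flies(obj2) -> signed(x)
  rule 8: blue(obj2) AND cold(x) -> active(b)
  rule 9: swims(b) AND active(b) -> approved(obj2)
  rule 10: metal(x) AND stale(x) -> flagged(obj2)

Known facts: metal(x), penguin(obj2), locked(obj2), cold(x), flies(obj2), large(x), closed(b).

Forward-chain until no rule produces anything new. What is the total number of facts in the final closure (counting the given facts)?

Round 1 — rule 1, rule 6, derive red(x), valid(obj2).
Round 2 — rule 7, derive signed(x).
Round 3 — rule 3, derive stale(x).
Round 4 — rule 4, rule 10, derive blue(obj2), flagged(obj2).
Round 5 — rule 8, derive active(b).
Closure: {active(b), blue(obj2), closed(b), cold(x), flagged(obj2), flies(obj2), large(x), locked(obj2), metal(x), penguin(obj2), red(x), signed(x), stale(x), valid(obj2)} — 14 facts.

14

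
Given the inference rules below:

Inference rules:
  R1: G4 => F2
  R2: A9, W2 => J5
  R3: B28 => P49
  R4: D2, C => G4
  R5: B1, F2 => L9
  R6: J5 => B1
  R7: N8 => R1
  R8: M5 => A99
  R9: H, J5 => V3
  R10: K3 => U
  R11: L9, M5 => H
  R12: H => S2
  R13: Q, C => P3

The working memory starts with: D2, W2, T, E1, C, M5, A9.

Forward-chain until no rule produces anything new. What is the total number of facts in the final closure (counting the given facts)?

16

Round 1: R2 [A9, W2 => J5]; R4 [D2, C => G4]; R8 [M5 => A99]. New: J5, G4, A99.
Round 2: R1 [G4 => F2]; R6 [J5 => B1]. New: F2, B1.
Round 3: R5 [B1, F2 => L9]. New: L9.
Round 4: R11 [L9, M5 => H]. New: H.
Round 5: R9 [H, J5 => V3]; R12 [H => S2]. New: V3, S2.
Closure: {A9, A99, B1, C, D2, E1, F2, G4, H, J5, L9, M5, S2, T, V3, W2} — 16 facts.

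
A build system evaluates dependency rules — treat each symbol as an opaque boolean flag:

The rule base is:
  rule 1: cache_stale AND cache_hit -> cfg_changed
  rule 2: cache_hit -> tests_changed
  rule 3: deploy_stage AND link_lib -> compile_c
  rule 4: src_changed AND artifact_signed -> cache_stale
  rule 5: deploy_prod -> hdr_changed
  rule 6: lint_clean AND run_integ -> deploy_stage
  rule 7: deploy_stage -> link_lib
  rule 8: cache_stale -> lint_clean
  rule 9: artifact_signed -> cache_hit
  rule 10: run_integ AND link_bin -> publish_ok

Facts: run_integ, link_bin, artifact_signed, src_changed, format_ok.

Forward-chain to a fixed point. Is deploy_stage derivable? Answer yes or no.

yes

Round 1: rule 4 [src_changed AND artifact_signed -> cache_stale]; rule 9 [artifact_signed -> cache_hit]; rule 10 [run_integ AND link_bin -> publish_ok]. New: cache_stale, cache_hit, publish_ok.
Round 2: rule 1 [cache_stale AND cache_hit -> cfg_changed]; rule 2 [cache_hit -> tests_changed]; rule 8 [cache_stale -> lint_clean]. New: cfg_changed, tests_changed, lint_clean.
Round 3: rule 6 [lint_clean AND run_integ -> deploy_stage]. New: deploy_stage.
Round 4: rule 7 [deploy_stage -> link_lib]. New: link_lib.
Round 5: rule 3 [deploy_stage AND link_lib -> compile_c]. New: compile_c.
deploy_stage appears in round 3, so it is derivable.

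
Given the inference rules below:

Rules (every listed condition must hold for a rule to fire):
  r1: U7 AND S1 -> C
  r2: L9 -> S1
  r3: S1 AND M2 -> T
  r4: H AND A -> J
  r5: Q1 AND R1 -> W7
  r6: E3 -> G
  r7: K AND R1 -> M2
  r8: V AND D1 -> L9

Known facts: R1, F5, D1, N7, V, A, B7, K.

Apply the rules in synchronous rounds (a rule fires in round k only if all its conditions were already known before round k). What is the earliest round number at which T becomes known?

3

Round 1 — r7, r8, derive M2, L9.
Round 2 — r2, derive S1.
Round 3 — r3, derive T.
T first appears in round 3.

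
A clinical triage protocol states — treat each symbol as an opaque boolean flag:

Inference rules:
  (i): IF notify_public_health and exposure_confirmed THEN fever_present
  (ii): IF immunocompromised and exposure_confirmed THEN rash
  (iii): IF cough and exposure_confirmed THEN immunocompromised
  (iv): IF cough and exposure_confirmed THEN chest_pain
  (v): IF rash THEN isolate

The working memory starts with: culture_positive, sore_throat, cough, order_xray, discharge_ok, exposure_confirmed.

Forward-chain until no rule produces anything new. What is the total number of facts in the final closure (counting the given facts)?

10

Round 1: (iii) [IF cough and exposure_confirmed THEN immunocompromised]; (iv) [IF cough and exposure_confirmed THEN chest_pain]. New: immunocompromised, chest_pain.
Round 2: (ii) [IF immunocompromised and exposure_confirmed THEN rash]. New: rash.
Round 3: (v) [IF rash THEN isolate]. New: isolate.
Closure: {chest_pain, cough, culture_positive, discharge_ok, exposure_confirmed, immunocompromised, isolate, order_xray, rash, sore_throat} — 10 facts.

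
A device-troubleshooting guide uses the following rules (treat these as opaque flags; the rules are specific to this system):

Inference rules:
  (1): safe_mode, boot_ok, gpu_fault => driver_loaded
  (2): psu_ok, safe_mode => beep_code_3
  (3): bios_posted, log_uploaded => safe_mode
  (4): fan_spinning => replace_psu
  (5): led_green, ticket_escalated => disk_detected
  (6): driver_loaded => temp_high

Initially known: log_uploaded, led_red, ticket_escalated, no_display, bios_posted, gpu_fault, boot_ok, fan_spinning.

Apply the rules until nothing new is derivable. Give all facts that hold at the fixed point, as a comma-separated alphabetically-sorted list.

bios_posted, boot_ok, driver_loaded, fan_spinning, gpu_fault, led_red, log_uploaded, no_display, replace_psu, safe_mode, temp_high, ticket_escalated

Round 1: (3) [bios_posted, log_uploaded => safe_mode]; (4) [fan_spinning => replace_psu]. Adds safe_mode, replace_psu.
Round 2: (1) [safe_mode, boot_ok, gpu_fault => driver_loaded]. Adds driver_loaded.
Round 3: (6) [driver_loaded => temp_high]. Adds temp_high.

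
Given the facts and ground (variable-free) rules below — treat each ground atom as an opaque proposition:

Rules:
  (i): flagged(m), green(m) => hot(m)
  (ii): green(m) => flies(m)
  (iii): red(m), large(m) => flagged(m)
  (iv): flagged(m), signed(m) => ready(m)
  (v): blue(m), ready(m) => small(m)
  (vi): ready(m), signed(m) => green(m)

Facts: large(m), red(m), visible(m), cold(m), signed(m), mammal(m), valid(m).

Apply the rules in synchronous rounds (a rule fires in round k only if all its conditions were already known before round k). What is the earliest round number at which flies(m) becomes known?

Round 1 — (iii), derive flagged(m).
Round 2 — (iv), derive ready(m).
Round 3 — (vi), derive green(m).
Round 4 — (i), (ii), derive hot(m), flies(m).
flies(m) first appears in round 4.

4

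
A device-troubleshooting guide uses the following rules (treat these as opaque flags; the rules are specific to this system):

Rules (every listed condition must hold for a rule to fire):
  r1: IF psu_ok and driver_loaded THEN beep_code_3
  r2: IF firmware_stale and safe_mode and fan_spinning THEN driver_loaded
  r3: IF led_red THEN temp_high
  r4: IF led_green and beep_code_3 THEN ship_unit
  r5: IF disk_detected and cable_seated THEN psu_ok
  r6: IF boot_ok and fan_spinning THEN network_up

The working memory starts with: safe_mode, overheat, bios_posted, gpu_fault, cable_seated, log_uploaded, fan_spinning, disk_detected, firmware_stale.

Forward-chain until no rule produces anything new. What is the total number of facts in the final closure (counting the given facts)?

Round 1 — r2, r5, derive driver_loaded, psu_ok.
Round 2 — r1, derive beep_code_3.
Closure: {beep_code_3, bios_posted, cable_seated, disk_detected, driver_loaded, fan_spinning, firmware_stale, gpu_fault, log_uploaded, overheat, psu_ok, safe_mode} — 12 facts.

12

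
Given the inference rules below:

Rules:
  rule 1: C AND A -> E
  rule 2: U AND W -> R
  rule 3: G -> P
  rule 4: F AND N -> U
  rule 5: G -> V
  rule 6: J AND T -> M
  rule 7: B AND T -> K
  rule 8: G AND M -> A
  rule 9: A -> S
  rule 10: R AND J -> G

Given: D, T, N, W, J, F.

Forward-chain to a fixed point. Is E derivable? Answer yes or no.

no

Round 1 — rule 4, rule 6, derive U, M.
Round 2 — rule 2, derive R.
Round 3 — rule 10, derive G.
Round 4 — rule 3, rule 5, rule 8, derive P, V, A.
Round 5 — rule 9, derive S.
Fixed point reached. E is concluded only by rule 1; rule 1 needs C (never derived).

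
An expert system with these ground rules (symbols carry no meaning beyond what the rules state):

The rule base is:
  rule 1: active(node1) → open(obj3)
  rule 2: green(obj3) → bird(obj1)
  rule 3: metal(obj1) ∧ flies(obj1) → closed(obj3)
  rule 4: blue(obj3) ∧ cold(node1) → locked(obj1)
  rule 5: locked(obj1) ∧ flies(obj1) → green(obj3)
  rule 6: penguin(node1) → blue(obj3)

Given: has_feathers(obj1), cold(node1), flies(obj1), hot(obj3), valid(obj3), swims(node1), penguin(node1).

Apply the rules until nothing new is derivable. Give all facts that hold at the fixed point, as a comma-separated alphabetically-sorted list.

Round 1: rule 6 [penguin(node1) → blue(obj3)]. Adds blue(obj3).
Round 2: rule 4 [blue(obj3) ∧ cold(node1) → locked(obj1)]. Adds locked(obj1).
Round 3: rule 5 [locked(obj1) ∧ flies(obj1) → green(obj3)]. Adds green(obj3).
Round 4: rule 2 [green(obj3) → bird(obj1)]. Adds bird(obj1).

bird(obj1), blue(obj3), cold(node1), flies(obj1), green(obj3), has_feathers(obj1), hot(obj3), locked(obj1), penguin(node1), swims(node1), valid(obj3)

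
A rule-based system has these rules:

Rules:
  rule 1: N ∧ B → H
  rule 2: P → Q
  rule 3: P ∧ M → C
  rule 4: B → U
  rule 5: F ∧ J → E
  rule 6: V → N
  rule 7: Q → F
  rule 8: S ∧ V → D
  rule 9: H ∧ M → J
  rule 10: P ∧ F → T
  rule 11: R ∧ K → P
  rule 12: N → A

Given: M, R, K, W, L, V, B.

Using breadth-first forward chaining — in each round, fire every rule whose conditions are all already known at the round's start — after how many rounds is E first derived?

4

Round 1 fires rule 4, rule 6, rule 11, giving U, N, P.
Round 2 fires rule 1, rule 2, rule 3, rule 12, giving H, Q, C, A.
Round 3 fires rule 7, rule 9, giving F, J.
Round 4 fires rule 5, rule 10, giving E, T.
E first appears in round 4.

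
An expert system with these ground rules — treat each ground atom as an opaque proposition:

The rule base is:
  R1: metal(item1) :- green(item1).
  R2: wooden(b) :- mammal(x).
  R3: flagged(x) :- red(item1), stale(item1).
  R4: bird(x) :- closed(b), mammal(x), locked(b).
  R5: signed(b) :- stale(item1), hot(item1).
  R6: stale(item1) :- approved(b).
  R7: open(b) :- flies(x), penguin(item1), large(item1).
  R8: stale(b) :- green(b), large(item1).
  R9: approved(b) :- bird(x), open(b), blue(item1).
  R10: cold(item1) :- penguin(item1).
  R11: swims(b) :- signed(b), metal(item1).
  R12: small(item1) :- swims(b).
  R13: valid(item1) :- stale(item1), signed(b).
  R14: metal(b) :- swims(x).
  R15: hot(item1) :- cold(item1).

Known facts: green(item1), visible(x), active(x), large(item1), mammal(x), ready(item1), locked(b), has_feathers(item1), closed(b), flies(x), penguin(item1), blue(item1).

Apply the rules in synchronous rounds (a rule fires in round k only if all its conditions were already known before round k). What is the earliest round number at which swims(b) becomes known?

5

Round 1 fires R1, R2, R4, R7, R10, giving metal(item1), wooden(b), bird(x), open(b), cold(item1).
Round 2 fires R9, R15, giving approved(b), hot(item1).
Round 3 fires R6, giving stale(item1).
Round 4 fires R5, giving signed(b).
Round 5 fires R11, R13, giving swims(b), valid(item1).
swims(b) first appears in round 5.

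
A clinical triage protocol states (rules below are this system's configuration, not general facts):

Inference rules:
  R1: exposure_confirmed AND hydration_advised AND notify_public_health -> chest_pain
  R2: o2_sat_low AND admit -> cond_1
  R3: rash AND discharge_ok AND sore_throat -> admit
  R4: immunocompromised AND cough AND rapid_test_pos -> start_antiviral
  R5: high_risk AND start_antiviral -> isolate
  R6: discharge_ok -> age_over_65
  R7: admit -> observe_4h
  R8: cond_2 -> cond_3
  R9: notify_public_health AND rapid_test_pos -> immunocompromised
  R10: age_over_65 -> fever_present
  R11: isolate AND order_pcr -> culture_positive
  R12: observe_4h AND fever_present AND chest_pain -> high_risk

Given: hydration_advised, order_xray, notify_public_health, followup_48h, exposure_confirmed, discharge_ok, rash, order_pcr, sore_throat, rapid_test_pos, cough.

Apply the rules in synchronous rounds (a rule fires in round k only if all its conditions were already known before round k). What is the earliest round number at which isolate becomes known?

Round 1 fires R1, R3, R6, R9, giving chest_pain, admit, age_over_65, immunocompromised.
Round 2 fires R4, R7, R10, giving start_antiviral, observe_4h, fever_present.
Round 3 fires R12, giving high_risk.
Round 4 fires R5, giving isolate.
isolate first appears in round 4.

4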